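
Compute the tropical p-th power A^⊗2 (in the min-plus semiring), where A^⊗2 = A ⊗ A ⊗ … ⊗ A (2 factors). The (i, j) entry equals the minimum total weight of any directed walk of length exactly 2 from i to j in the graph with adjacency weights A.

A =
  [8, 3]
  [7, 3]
A^⊗2 =
  [10, 6]
  [10, 6]

Each entry (A^⊗2)_ij equals the minimum over all length-2 walks i = v_0 → v_1 → … → v_2 = j of Σ_t A[v_t][v_{t+1}]. For example, for (i, j) = (0, 1) we minimise over 2 possible intermediate vertex sequences; the minimum is 6, attained along the walk 0 → 1 → 1.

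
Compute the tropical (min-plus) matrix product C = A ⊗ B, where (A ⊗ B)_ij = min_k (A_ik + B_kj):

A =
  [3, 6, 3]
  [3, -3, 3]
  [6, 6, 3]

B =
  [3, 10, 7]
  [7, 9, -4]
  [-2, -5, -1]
A ⊗ B =
  [1, -2, 2]
  [1, -2, -7]
  [1, -2, 2]

Apply the min-plus product entry-by-entry:
  C[0][0] = min over k of (A[0][0] + B[0][0] = 3 + 3 = 6, A[0][1] + B[1][0] = 6 + 7 = 13, A[0][2] + B[2][0] = 3 + -2 = 1) = 1 (attained at k = 2)
  C[0][1] = min over k of (A[0][0] + B[0][1] = 3 + 10 = 13, A[0][1] + B[1][1] = 6 + 9 = 15, A[0][2] + B[2][1] = 3 + -5 = -2) = -2 (attained at k = 2)
  C[0][2] = min over k of (A[0][0] + B[0][2] = 3 + 7 = 10, A[0][1] + B[1][2] = 6 + -4 = 2, A[0][2] + B[2][2] = 3 + -1 = 2) = 2 (attained at k = 1)
  C[1][0] = min over k of (A[1][0] + B[0][0] = 3 + 3 = 6, A[1][1] + B[1][0] = -3 + 7 = 4, A[1][2] + B[2][0] = 3 + -2 = 1) = 1 (attained at k = 2)
  C[1][1] = min over k of (A[1][0] + B[0][1] = 3 + 10 = 13, A[1][1] + B[1][1] = -3 + 9 = 6, A[1][2] + B[2][1] = 3 + -5 = -2) = -2 (attained at k = 2)
  C[1][2] = min over k of (A[1][0] + B[0][2] = 3 + 7 = 10, A[1][1] + B[1][2] = -3 + -4 = -7, A[1][2] + B[2][2] = 3 + -1 = 2) = -7 (attained at k = 1)
  C[2][0] = min over k of (A[2][0] + B[0][0] = 6 + 3 = 9, A[2][1] + B[1][0] = 6 + 7 = 13, A[2][2] + B[2][0] = 3 + -2 = 1) = 1 (attained at k = 2)
  C[2][1] = min over k of (A[2][0] + B[0][1] = 6 + 10 = 16, A[2][1] + B[1][1] = 6 + 9 = 15, A[2][2] + B[2][1] = 3 + -5 = -2) = -2 (attained at k = 2)
  C[2][2] = min over k of (A[2][0] + B[0][2] = 6 + 7 = 13, A[2][1] + B[1][2] = 6 + -4 = 2, A[2][2] + B[2][2] = 3 + -1 = 2) = 2 (attained at k = 1)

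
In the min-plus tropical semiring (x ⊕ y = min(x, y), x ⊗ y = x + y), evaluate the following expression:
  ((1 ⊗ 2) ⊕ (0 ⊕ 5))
((1 ⊗ 2) ⊕ (0 ⊕ 5)) = 0

Expand innermost to outermost. Recall ⊕ takes the minimum of its arguments and ⊗ takes their sum. Working out the expression ((1 ⊗ 2) ⊕ (0 ⊕ 5)) gives 0.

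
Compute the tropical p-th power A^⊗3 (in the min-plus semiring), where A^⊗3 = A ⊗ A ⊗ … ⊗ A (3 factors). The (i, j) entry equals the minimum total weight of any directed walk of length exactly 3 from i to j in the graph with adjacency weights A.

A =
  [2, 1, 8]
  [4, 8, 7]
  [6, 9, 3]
A^⊗3 =
  [6, 5, 10]
  [8, 7, 12]
  [10, 9, 9]

Each entry (A^⊗3)_ij equals the minimum over all length-3 walks i = v_0 → v_1 → … → v_3 = j of Σ_t A[v_t][v_{t+1}]. For example, for (i, j) = (0, 2) we minimise over 9 possible intermediate vertex sequences; the minimum is 10, attained along the walk 0 → 0 → 1 → 2.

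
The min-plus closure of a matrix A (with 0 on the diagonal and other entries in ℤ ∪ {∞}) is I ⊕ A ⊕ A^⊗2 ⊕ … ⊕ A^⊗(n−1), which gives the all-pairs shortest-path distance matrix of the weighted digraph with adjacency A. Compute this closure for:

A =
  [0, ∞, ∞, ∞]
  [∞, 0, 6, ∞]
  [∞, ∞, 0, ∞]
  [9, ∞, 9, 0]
Closure =
  [0, ∞, ∞, ∞]
  [∞, 0, 6, ∞]
  [∞, ∞, 0, ∞]
  [9, ∞, 9, 0]

This is the Floyd-Warshall all-pairs shortest-path computation. For each intermediate vertex k = 0, 1, …, 3, update dist[i][j] ← min(dist[i][j], dist[i][k] + dist[k][j]). The final matrix gives, for each (i, j), the minimum total weight of any directed path from i to j (possibly empty when i = j).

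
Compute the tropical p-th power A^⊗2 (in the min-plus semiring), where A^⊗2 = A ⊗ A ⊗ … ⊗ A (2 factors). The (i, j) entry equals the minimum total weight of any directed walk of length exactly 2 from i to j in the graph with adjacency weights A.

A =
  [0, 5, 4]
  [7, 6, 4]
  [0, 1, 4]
A^⊗2 =
  [0, 5, 4]
  [4, 5, 8]
  [0, 5, 4]

Each entry (A^⊗2)_ij equals the minimum over all length-2 walks i = v_0 → v_1 → … → v_2 = j of Σ_t A[v_t][v_{t+1}]. For example, for (i, j) = (0, 2) we minimise over 3 possible intermediate vertex sequences; the minimum is 4, attained along the walk 0 → 0 → 2.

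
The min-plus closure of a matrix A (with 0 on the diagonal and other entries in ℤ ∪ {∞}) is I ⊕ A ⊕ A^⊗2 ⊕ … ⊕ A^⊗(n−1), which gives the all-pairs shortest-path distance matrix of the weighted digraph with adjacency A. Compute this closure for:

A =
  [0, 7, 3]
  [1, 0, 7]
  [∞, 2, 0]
Closure =
  [0, 5, 3]
  [1, 0, 4]
  [3, 2, 0]

This is the Floyd-Warshall all-pairs shortest-path computation. For each intermediate vertex k = 0, 1, …, 2, update dist[i][j] ← min(dist[i][j], dist[i][k] + dist[k][j]). The final matrix gives, for each (i, j), the minimum total weight of any directed path from i to j (possibly empty when i = j).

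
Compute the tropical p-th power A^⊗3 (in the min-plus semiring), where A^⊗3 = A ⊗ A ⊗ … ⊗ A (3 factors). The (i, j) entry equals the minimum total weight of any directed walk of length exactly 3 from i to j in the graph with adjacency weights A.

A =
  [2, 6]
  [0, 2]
A^⊗3 =
  [6, 10]
  [4, 6]

Each entry (A^⊗3)_ij equals the minimum over all length-3 walks i = v_0 → v_1 → … → v_3 = j of Σ_t A[v_t][v_{t+1}]. For example, for (i, j) = (0, 1) we minimise over 4 possible intermediate vertex sequences; the minimum is 10, attained along the walk 0 → 0 → 0 → 1.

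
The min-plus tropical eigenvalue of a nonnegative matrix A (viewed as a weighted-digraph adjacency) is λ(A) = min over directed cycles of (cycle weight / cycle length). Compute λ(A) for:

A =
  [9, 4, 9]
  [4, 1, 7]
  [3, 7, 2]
λ(A) = 1

Enumerate directed cycles and compute their means (weight / length). Sample:
  cycle 0 → 0: weight = 9, length = 1, mean = 9/1 ≈ 9.000
  cycle 1 → 1: weight = 1, length = 1, mean = 1/1 ≈ 1.000
  cycle 2 → 2: weight = 2, length = 1, mean = 2/1 ≈ 2.000
  cycle 0 → 1 → 0: weight = 8, length = 2, mean = 8/2 ≈ 4.000
  cycle 0 → 2 → 0: weight = 12, length = 2, mean = 12/2 ≈ 6.000
  cycle 1 → 0 → 1: weight = 8, length = 2, mean = 8/2 ≈ 4.000
Minimum mean = 1.000, attained e.g. along the cycle 1 → 1 with weight 1 and length 1. So λ(A) = 1/1 = 1.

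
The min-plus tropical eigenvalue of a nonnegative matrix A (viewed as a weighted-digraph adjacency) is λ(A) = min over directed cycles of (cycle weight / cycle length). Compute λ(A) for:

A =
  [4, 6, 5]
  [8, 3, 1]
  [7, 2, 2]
λ(A) = 3/2

Enumerate directed cycles and compute their means (weight / length). Sample:
  cycle 0 → 0: weight = 4, length = 1, mean = 4/1 ≈ 4.000
  cycle 1 → 1: weight = 3, length = 1, mean = 3/1 ≈ 3.000
  cycle 2 → 2: weight = 2, length = 1, mean = 2/1 ≈ 2.000
  cycle 0 → 1 → 0: weight = 14, length = 2, mean = 14/2 ≈ 7.000
  cycle 0 → 2 → 0: weight = 12, length = 2, mean = 12/2 ≈ 6.000
  cycle 1 → 0 → 1: weight = 14, length = 2, mean = 14/2 ≈ 7.000
Minimum mean = 1.500, attained e.g. along the cycle 1 → 2 → 1 with weight 3 and length 2. So λ(A) = 3/2 = 3/2.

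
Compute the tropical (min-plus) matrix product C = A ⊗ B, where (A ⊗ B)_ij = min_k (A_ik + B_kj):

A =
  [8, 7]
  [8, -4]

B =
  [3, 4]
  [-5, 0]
A ⊗ B =
  [2, 7]
  [-9, -4]

Apply the min-plus product entry-by-entry:
  C[0][0] = min over k of (A[0][0] + B[0][0] = 8 + 3 = 11, A[0][1] + B[1][0] = 7 + -5 = 2) = 2 (attained at k = 1)
  C[0][1] = min over k of (A[0][0] + B[0][1] = 8 + 4 = 12, A[0][1] + B[1][1] = 7 + 0 = 7) = 7 (attained at k = 1)
  C[1][0] = min over k of (A[1][0] + B[0][0] = 8 + 3 = 11, A[1][1] + B[1][0] = -4 + -5 = -9) = -9 (attained at k = 1)
  C[1][1] = min over k of (A[1][0] + B[0][1] = 8 + 4 = 12, A[1][1] + B[1][1] = -4 + 0 = -4) = -4 (attained at k = 1)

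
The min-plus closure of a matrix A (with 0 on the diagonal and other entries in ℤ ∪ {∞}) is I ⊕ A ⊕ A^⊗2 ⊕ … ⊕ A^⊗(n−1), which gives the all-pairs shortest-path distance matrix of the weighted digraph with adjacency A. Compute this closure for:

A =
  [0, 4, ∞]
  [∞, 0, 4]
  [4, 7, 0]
Closure =
  [0, 4, 8]
  [8, 0, 4]
  [4, 7, 0]

This is the Floyd-Warshall all-pairs shortest-path computation. For each intermediate vertex k = 0, 1, …, 2, update dist[i][j] ← min(dist[i][j], dist[i][k] + dist[k][j]). The final matrix gives, for each (i, j), the minimum total weight of any directed path from i to j (possibly empty when i = j).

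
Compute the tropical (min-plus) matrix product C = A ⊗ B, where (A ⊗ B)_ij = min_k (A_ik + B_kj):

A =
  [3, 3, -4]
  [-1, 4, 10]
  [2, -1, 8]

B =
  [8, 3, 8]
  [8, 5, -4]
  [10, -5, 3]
A ⊗ B =
  [6, -9, -1]
  [7, 2, 0]
  [7, 3, -5]

Apply the min-plus product entry-by-entry:
  C[0][0] = min over k of (A[0][0] + B[0][0] = 3 + 8 = 11, A[0][1] + B[1][0] = 3 + 8 = 11, A[0][2] + B[2][0] = -4 + 10 = 6) = 6 (attained at k = 2)
  C[0][1] = min over k of (A[0][0] + B[0][1] = 3 + 3 = 6, A[0][1] + B[1][1] = 3 + 5 = 8, A[0][2] + B[2][1] = -4 + -5 = -9) = -9 (attained at k = 2)
  C[0][2] = min over k of (A[0][0] + B[0][2] = 3 + 8 = 11, A[0][1] + B[1][2] = 3 + -4 = -1, A[0][2] + B[2][2] = -4 + 3 = -1) = -1 (attained at k = 1)
  C[1][0] = min over k of (A[1][0] + B[0][0] = -1 + 8 = 7, A[1][1] + B[1][0] = 4 + 8 = 12, A[1][2] + B[2][0] = 10 + 10 = 20) = 7 (attained at k = 0)
  C[1][1] = min over k of (A[1][0] + B[0][1] = -1 + 3 = 2, A[1][1] + B[1][1] = 4 + 5 = 9, A[1][2] + B[2][1] = 10 + -5 = 5) = 2 (attained at k = 0)
  C[1][2] = min over k of (A[1][0] + B[0][2] = -1 + 8 = 7, A[1][1] + B[1][2] = 4 + -4 = 0, A[1][2] + B[2][2] = 10 + 3 = 13) = 0 (attained at k = 1)
  C[2][0] = min over k of (A[2][0] + B[0][0] = 2 + 8 = 10, A[2][1] + B[1][0] = -1 + 8 = 7, A[2][2] + B[2][0] = 8 + 10 = 18) = 7 (attained at k = 1)
  C[2][1] = min over k of (A[2][0] + B[0][1] = 2 + 3 = 5, A[2][1] + B[1][1] = -1 + 5 = 4, A[2][2] + B[2][1] = 8 + -5 = 3) = 3 (attained at k = 2)
  C[2][2] = min over k of (A[2][0] + B[0][2] = 2 + 8 = 10, A[2][1] + B[1][2] = -1 + -4 = -5, A[2][2] + B[2][2] = 8 + 3 = 11) = -5 (attained at k = 1)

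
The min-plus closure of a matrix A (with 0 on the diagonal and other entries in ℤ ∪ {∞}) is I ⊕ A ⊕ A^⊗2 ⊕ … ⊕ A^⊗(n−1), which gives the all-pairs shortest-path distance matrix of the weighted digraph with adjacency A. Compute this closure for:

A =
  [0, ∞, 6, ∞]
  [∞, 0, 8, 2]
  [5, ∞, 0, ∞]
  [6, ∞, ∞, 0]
Closure =
  [0, ∞, 6, ∞]
  [8, 0, 8, 2]
  [5, ∞, 0, ∞]
  [6, ∞, 12, 0]

This is the Floyd-Warshall all-pairs shortest-path computation. For each intermediate vertex k = 0, 1, …, 3, update dist[i][j] ← min(dist[i][j], dist[i][k] + dist[k][j]). The final matrix gives, for each (i, j), the minimum total weight of any directed path from i to j (possibly empty when i = j).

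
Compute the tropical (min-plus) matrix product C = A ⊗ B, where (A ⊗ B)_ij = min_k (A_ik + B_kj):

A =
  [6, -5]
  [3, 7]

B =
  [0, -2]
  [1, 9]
A ⊗ B =
  [-4, 4]
  [3, 1]

Apply the min-plus product entry-by-entry:
  C[0][0] = min over k of (A[0][0] + B[0][0] = 6 + 0 = 6, A[0][1] + B[1][0] = -5 + 1 = -4) = -4 (attained at k = 1)
  C[0][1] = min over k of (A[0][0] + B[0][1] = 6 + -2 = 4, A[0][1] + B[1][1] = -5 + 9 = 4) = 4 (attained at k = 0)
  C[1][0] = min over k of (A[1][0] + B[0][0] = 3 + 0 = 3, A[1][1] + B[1][0] = 7 + 1 = 8) = 3 (attained at k = 0)
  C[1][1] = min over k of (A[1][0] + B[0][1] = 3 + -2 = 1, A[1][1] + B[1][1] = 7 + 9 = 16) = 1 (attained at k = 0)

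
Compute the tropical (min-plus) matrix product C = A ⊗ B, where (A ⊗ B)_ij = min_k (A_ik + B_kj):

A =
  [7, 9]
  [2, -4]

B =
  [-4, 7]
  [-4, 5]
A ⊗ B =
  [3, 14]
  [-8, 1]

Apply the min-plus product entry-by-entry:
  C[0][0] = min over k of (A[0][0] + B[0][0] = 7 + -4 = 3, A[0][1] + B[1][0] = 9 + -4 = 5) = 3 (attained at k = 0)
  C[0][1] = min over k of (A[0][0] + B[0][1] = 7 + 7 = 14, A[0][1] + B[1][1] = 9 + 5 = 14) = 14 (attained at k = 0)
  C[1][0] = min over k of (A[1][0] + B[0][0] = 2 + -4 = -2, A[1][1] + B[1][0] = -4 + -4 = -8) = -8 (attained at k = 1)
  C[1][1] = min over k of (A[1][0] + B[0][1] = 2 + 7 = 9, A[1][1] + B[1][1] = -4 + 5 = 1) = 1 (attained at k = 1)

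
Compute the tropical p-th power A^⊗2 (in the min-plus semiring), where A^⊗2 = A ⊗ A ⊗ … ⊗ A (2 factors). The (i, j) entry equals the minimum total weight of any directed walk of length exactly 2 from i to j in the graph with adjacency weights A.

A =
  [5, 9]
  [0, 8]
A^⊗2 =
  [9, 14]
  [5, 9]

Each entry (A^⊗2)_ij equals the minimum over all length-2 walks i = v_0 → v_1 → … → v_2 = j of Σ_t A[v_t][v_{t+1}]. For example, for (i, j) = (0, 1) we minimise over 2 possible intermediate vertex sequences; the minimum is 14, attained along the walk 0 → 0 → 1.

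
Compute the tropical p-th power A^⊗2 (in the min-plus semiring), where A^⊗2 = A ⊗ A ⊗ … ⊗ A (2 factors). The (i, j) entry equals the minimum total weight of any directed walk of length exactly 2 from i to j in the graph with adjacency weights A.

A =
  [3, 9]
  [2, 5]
A^⊗2 =
  [6, 12]
  [5, 10]

Each entry (A^⊗2)_ij equals the minimum over all length-2 walks i = v_0 → v_1 → … → v_2 = j of Σ_t A[v_t][v_{t+1}]. For example, for (i, j) = (0, 1) we minimise over 2 possible intermediate vertex sequences; the minimum is 12, attained along the walk 0 → 0 → 1.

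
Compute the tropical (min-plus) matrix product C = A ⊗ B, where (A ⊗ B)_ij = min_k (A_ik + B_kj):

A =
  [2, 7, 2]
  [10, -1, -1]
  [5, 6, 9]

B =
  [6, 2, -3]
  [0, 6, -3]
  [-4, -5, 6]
A ⊗ B =
  [-2, -3, -1]
  [-5, -6, -4]
  [5, 4, 2]

Apply the min-plus product entry-by-entry:
  C[0][0] = min over k of (A[0][0] + B[0][0] = 2 + 6 = 8, A[0][1] + B[1][0] = 7 + 0 = 7, A[0][2] + B[2][0] = 2 + -4 = -2) = -2 (attained at k = 2)
  C[0][1] = min over k of (A[0][0] + B[0][1] = 2 + 2 = 4, A[0][1] + B[1][1] = 7 + 6 = 13, A[0][2] + B[2][1] = 2 + -5 = -3) = -3 (attained at k = 2)
  C[0][2] = min over k of (A[0][0] + B[0][2] = 2 + -3 = -1, A[0][1] + B[1][2] = 7 + -3 = 4, A[0][2] + B[2][2] = 2 + 6 = 8) = -1 (attained at k = 0)
  C[1][0] = min over k of (A[1][0] + B[0][0] = 10 + 6 = 16, A[1][1] + B[1][0] = -1 + 0 = -1, A[1][2] + B[2][0] = -1 + -4 = -5) = -5 (attained at k = 2)
  C[1][1] = min over k of (A[1][0] + B[0][1] = 10 + 2 = 12, A[1][1] + B[1][1] = -1 + 6 = 5, A[1][2] + B[2][1] = -1 + -5 = -6) = -6 (attained at k = 2)
  C[1][2] = min over k of (A[1][0] + B[0][2] = 10 + -3 = 7, A[1][1] + B[1][2] = -1 + -3 = -4, A[1][2] + B[2][2] = -1 + 6 = 5) = -4 (attained at k = 1)
  C[2][0] = min over k of (A[2][0] + B[0][0] = 5 + 6 = 11, A[2][1] + B[1][0] = 6 + 0 = 6, A[2][2] + B[2][0] = 9 + -4 = 5) = 5 (attained at k = 2)
  C[2][1] = min over k of (A[2][0] + B[0][1] = 5 + 2 = 7, A[2][1] + B[1][1] = 6 + 6 = 12, A[2][2] + B[2][1] = 9 + -5 = 4) = 4 (attained at k = 2)
  C[2][2] = min over k of (A[2][0] + B[0][2] = 5 + -3 = 2, A[2][1] + B[1][2] = 6 + -3 = 3, A[2][2] + B[2][2] = 9 + 6 = 15) = 2 (attained at k = 0)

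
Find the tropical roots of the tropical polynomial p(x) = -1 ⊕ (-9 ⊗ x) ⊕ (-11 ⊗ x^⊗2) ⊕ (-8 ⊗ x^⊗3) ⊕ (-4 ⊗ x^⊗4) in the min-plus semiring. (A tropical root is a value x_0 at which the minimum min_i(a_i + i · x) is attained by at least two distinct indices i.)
Roots: {-4, -3, 2, 8}

Each tropical root is a break point of the lower envelope of the lines y = a_i + i · x (there are 5 lines, with slopes 0, 1, ..., 4). Only the lines that attain the minimum somewhere contribute to roots; other lines are dominated. Here the surviving (envelope) indices are i = 4, i = 3, i = 2, i = 1, i = 0.
Intersections between consecutive envelope lines give the roots: for adjacent envelope indices i < j the intersection is x = (a_i − a_j) / (j − i). Reading off the sorted break points: {-4, -3, 2, 8}.
Verification: at each break x_0, at least two indices attain the minimum of min_i(a_i + i · x_0).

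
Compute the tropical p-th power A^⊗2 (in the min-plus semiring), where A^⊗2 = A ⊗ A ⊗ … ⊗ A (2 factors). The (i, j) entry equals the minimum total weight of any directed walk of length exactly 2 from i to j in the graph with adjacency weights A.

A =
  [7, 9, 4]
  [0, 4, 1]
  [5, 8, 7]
A^⊗2 =
  [9, 12, 10]
  [4, 8, 4]
  [8, 12, 9]

Each entry (A^⊗2)_ij equals the minimum over all length-2 walks i = v_0 → v_1 → … → v_2 = j of Σ_t A[v_t][v_{t+1}]. For example, for (i, j) = (0, 2) we minimise over 3 possible intermediate vertex sequences; the minimum is 10, attained along the walk 0 → 1 → 2.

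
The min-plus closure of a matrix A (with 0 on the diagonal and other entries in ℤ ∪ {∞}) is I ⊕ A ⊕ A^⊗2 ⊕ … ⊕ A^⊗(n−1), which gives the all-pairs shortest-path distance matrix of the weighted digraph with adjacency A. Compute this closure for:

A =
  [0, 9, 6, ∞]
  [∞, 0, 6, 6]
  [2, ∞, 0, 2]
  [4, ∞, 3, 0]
Closure =
  [0, 9, 6, 8]
  [8, 0, 6, 6]
  [2, 11, 0, 2]
  [4, 13, 3, 0]

This is the Floyd-Warshall all-pairs shortest-path computation. For each intermediate vertex k = 0, 1, …, 3, update dist[i][j] ← min(dist[i][j], dist[i][k] + dist[k][j]). The final matrix gives, for each (i, j), the minimum total weight of any directed path from i to j (possibly empty when i = j).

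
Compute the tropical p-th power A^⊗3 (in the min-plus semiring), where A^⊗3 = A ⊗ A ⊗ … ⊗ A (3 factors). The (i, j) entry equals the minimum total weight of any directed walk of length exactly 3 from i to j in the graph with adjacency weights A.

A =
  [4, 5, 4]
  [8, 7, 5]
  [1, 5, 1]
A^⊗3 =
  [6, 10, 6]
  [7, 11, 7]
  [3, 7, 3]

Each entry (A^⊗3)_ij equals the minimum over all length-3 walks i = v_0 → v_1 → … → v_3 = j of Σ_t A[v_t][v_{t+1}]. For example, for (i, j) = (0, 2) we minimise over 9 possible intermediate vertex sequences; the minimum is 6, attained along the walk 0 → 2 → 2 → 2.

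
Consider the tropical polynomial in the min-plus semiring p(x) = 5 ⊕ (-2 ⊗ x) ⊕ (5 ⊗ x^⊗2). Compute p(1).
p(1) = -1

A tropical monomial a ⊗ x^⊗i evaluates to a + i · x. Evaluating each term at x = 1:
  Term 0 contributes 5 + 0 · 1 = 5
  Term 1 contributes -2 + 1 · 1 = -1
  Term 2 contributes 5 + 2 · 1 = 7
p(1) = ⊕ of these = min[5, -1, 7] = -1.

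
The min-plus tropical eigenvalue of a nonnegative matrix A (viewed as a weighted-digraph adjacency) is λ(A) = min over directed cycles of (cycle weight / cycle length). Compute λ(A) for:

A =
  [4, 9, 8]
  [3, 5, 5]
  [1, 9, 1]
λ(A) = 1

Enumerate directed cycles and compute their means (weight / length). Sample:
  cycle 0 → 0: weight = 4, length = 1, mean = 4/1 ≈ 4.000
  cycle 1 → 1: weight = 5, length = 1, mean = 5/1 ≈ 5.000
  cycle 2 → 2: weight = 1, length = 1, mean = 1/1 ≈ 1.000
  cycle 0 → 1 → 0: weight = 12, length = 2, mean = 12/2 ≈ 6.000
  cycle 0 → 2 → 0: weight = 9, length = 2, mean = 9/2 ≈ 4.500
  cycle 1 → 0 → 1: weight = 12, length = 2, mean = 12/2 ≈ 6.000
Minimum mean = 1.000, attained e.g. along the cycle 2 → 2 with weight 1 and length 1. So λ(A) = 1/1 = 1.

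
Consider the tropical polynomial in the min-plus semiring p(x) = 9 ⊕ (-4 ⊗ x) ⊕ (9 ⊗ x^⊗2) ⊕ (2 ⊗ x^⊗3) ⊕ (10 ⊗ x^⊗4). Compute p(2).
p(2) = -2

A tropical monomial a ⊗ x^⊗i evaluates to a + i · x. Evaluating each term at x = 2:
  Term 0 contributes 9 + 0 · 2 = 9
  Term 1 contributes -4 + 1 · 2 = -2
  Term 2 contributes 9 + 2 · 2 = 13
  Term 3 contributes 2 + 3 · 2 = 8
  Term 4 contributes 10 + 4 · 2 = 18
p(2) = ⊕ of these = min[9, -2, 13, 8, 18] = -2.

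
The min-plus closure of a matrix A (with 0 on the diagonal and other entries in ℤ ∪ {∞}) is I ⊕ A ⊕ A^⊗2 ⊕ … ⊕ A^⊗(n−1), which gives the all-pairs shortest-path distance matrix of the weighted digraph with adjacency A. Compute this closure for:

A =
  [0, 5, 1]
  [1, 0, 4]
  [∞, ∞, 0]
Closure =
  [0, 5, 1]
  [1, 0, 2]
  [∞, ∞, 0]

This is the Floyd-Warshall all-pairs shortest-path computation. For each intermediate vertex k = 0, 1, …, 2, update dist[i][j] ← min(dist[i][j], dist[i][k] + dist[k][j]). The final matrix gives, for each (i, j), the minimum total weight of any directed path from i to j (possibly empty when i = j).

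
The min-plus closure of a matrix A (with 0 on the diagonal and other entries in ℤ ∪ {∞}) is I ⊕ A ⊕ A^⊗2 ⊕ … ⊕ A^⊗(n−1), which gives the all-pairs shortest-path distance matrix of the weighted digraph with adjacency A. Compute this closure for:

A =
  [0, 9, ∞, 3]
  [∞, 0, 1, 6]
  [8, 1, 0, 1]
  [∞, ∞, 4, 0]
Closure =
  [0, 8, 7, 3]
  [9, 0, 1, 2]
  [8, 1, 0, 1]
  [12, 5, 4, 0]

This is the Floyd-Warshall all-pairs shortest-path computation. For each intermediate vertex k = 0, 1, …, 3, update dist[i][j] ← min(dist[i][j], dist[i][k] + dist[k][j]). The final matrix gives, for each (i, j), the minimum total weight of any directed path from i to j (possibly empty when i = j).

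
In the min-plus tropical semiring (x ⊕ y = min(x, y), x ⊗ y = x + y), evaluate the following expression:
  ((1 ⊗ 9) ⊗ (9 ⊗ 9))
((1 ⊗ 9) ⊗ (9 ⊗ 9)) = 28

Expand innermost to outermost. Recall ⊕ takes the minimum of its arguments and ⊗ takes their sum. Working out the expression ((1 ⊗ 9) ⊗ (9 ⊗ 9)) gives 28.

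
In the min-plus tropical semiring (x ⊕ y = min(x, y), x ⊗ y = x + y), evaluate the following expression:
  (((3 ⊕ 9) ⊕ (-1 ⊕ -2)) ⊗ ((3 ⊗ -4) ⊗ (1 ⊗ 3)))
(((3 ⊕ 9) ⊕ (-1 ⊕ -2)) ⊗ ((3 ⊗ -4) ⊗ (1 ⊗ 3))) = 1

Expand innermost to outermost. Recall ⊕ takes the minimum of its arguments and ⊗ takes their sum. Working out the expression (((3 ⊕ 9) ⊕ (-1 ⊕ -2)) ⊗ ((3 ⊗ -4) ⊗ (1 ⊗ 3))) gives 1.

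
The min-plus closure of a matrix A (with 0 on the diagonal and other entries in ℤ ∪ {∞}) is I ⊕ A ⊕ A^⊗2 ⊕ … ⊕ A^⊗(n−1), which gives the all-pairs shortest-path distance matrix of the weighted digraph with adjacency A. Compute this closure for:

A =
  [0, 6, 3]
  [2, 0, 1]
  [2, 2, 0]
Closure =
  [0, 5, 3]
  [2, 0, 1]
  [2, 2, 0]

This is the Floyd-Warshall all-pairs shortest-path computation. For each intermediate vertex k = 0, 1, …, 2, update dist[i][j] ← min(dist[i][j], dist[i][k] + dist[k][j]). The final matrix gives, for each (i, j), the minimum total weight of any directed path from i to j (possibly empty when i = j).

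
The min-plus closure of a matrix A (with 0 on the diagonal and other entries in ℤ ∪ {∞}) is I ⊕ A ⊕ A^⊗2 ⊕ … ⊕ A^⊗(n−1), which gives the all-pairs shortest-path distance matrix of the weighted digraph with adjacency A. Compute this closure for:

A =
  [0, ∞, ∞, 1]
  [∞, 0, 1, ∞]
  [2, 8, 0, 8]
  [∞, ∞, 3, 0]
Closure =
  [0, 12, 4, 1]
  [3, 0, 1, 4]
  [2, 8, 0, 3]
  [5, 11, 3, 0]

This is the Floyd-Warshall all-pairs shortest-path computation. For each intermediate vertex k = 0, 1, …, 3, update dist[i][j] ← min(dist[i][j], dist[i][k] + dist[k][j]). The final matrix gives, for each (i, j), the minimum total weight of any directed path from i to j (possibly empty when i = j).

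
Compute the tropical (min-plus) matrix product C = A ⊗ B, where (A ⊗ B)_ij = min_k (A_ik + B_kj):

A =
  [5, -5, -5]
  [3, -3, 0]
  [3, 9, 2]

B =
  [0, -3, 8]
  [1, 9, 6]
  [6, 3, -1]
A ⊗ B =
  [-4, -2, -6]
  [-2, 0, -1]
  [3, 0, 1]

Apply the min-plus product entry-by-entry:
  C[0][0] = min over k of (A[0][0] + B[0][0] = 5 + 0 = 5, A[0][1] + B[1][0] = -5 + 1 = -4, A[0][2] + B[2][0] = -5 + 6 = 1) = -4 (attained at k = 1)
  C[0][1] = min over k of (A[0][0] + B[0][1] = 5 + -3 = 2, A[0][1] + B[1][1] = -5 + 9 = 4, A[0][2] + B[2][1] = -5 + 3 = -2) = -2 (attained at k = 2)
  C[0][2] = min over k of (A[0][0] + B[0][2] = 5 + 8 = 13, A[0][1] + B[1][2] = -5 + 6 = 1, A[0][2] + B[2][2] = -5 + -1 = -6) = -6 (attained at k = 2)
  C[1][0] = min over k of (A[1][0] + B[0][0] = 3 + 0 = 3, A[1][1] + B[1][0] = -3 + 1 = -2, A[1][2] + B[2][0] = 0 + 6 = 6) = -2 (attained at k = 1)
  C[1][1] = min over k of (A[1][0] + B[0][1] = 3 + -3 = 0, A[1][1] + B[1][1] = -3 + 9 = 6, A[1][2] + B[2][1] = 0 + 3 = 3) = 0 (attained at k = 0)
  C[1][2] = min over k of (A[1][0] + B[0][2] = 3 + 8 = 11, A[1][1] + B[1][2] = -3 + 6 = 3, A[1][2] + B[2][2] = 0 + -1 = -1) = -1 (attained at k = 2)
  C[2][0] = min over k of (A[2][0] + B[0][0] = 3 + 0 = 3, A[2][1] + B[1][0] = 9 + 1 = 10, A[2][2] + B[2][0] = 2 + 6 = 8) = 3 (attained at k = 0)
  C[2][1] = min over k of (A[2][0] + B[0][1] = 3 + -3 = 0, A[2][1] + B[1][1] = 9 + 9 = 18, A[2][2] + B[2][1] = 2 + 3 = 5) = 0 (attained at k = 0)
  C[2][2] = min over k of (A[2][0] + B[0][2] = 3 + 8 = 11, A[2][1] + B[1][2] = 9 + 6 = 15, A[2][2] + B[2][2] = 2 + -1 = 1) = 1 (attained at k = 2)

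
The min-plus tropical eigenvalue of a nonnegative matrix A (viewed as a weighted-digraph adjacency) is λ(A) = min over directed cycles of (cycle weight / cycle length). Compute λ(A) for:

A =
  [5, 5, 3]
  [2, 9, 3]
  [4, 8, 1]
λ(A) = 1

Enumerate directed cycles and compute their means (weight / length). Sample:
  cycle 0 → 0: weight = 5, length = 1, mean = 5/1 ≈ 5.000
  cycle 1 → 1: weight = 9, length = 1, mean = 9/1 ≈ 9.000
  cycle 2 → 2: weight = 1, length = 1, mean = 1/1 ≈ 1.000
  cycle 0 → 1 → 0: weight = 7, length = 2, mean = 7/2 ≈ 3.500
  cycle 0 → 2 → 0: weight = 7, length = 2, mean = 7/2 ≈ 3.500
  cycle 1 → 0 → 1: weight = 7, length = 2, mean = 7/2 ≈ 3.500
Minimum mean = 1.000, attained e.g. along the cycle 2 → 2 with weight 1 and length 1. So λ(A) = 1/1 = 1.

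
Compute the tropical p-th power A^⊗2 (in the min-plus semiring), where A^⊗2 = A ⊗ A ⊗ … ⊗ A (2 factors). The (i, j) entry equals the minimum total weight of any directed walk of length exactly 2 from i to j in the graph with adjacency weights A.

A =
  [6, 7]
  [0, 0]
A^⊗2 =
  [7, 7]
  [0, 0]

Each entry (A^⊗2)_ij equals the minimum over all length-2 walks i = v_0 → v_1 → … → v_2 = j of Σ_t A[v_t][v_{t+1}]. For example, for (i, j) = (0, 1) we minimise over 2 possible intermediate vertex sequences; the minimum is 7, attained along the walk 0 → 1 → 1.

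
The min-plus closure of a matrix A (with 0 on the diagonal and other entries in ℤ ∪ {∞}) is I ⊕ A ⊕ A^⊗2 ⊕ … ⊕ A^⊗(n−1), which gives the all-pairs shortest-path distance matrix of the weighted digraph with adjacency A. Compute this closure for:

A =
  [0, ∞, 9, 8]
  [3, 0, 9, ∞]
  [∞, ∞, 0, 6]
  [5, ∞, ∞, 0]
Closure =
  [0, ∞, 9, 8]
  [3, 0, 9, 11]
  [11, ∞, 0, 6]
  [5, ∞, 14, 0]

This is the Floyd-Warshall all-pairs shortest-path computation. For each intermediate vertex k = 0, 1, …, 3, update dist[i][j] ← min(dist[i][j], dist[i][k] + dist[k][j]). The final matrix gives, for each (i, j), the minimum total weight of any directed path from i to j (possibly empty when i = j).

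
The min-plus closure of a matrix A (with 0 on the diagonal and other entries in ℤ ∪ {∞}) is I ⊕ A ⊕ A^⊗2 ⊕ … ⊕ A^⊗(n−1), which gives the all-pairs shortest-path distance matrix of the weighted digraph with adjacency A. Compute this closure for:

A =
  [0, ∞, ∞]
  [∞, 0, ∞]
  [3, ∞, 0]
Closure =
  [0, ∞, ∞]
  [∞, 0, ∞]
  [3, ∞, 0]

This is the Floyd-Warshall all-pairs shortest-path computation. For each intermediate vertex k = 0, 1, …, 2, update dist[i][j] ← min(dist[i][j], dist[i][k] + dist[k][j]). The final matrix gives, for each (i, j), the minimum total weight of any directed path from i to j (possibly empty when i = j).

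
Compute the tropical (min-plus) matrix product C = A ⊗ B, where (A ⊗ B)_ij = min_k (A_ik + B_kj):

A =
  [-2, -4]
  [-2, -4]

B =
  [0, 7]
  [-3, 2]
A ⊗ B =
  [-7, -2]
  [-7, -2]

Apply the min-plus product entry-by-entry:
  C[0][0] = min over k of (A[0][0] + B[0][0] = -2 + 0 = -2, A[0][1] + B[1][0] = -4 + -3 = -7) = -7 (attained at k = 1)
  C[0][1] = min over k of (A[0][0] + B[0][1] = -2 + 7 = 5, A[0][1] + B[1][1] = -4 + 2 = -2) = -2 (attained at k = 1)
  C[1][0] = min over k of (A[1][0] + B[0][0] = -2 + 0 = -2, A[1][1] + B[1][0] = -4 + -3 = -7) = -7 (attained at k = 1)
  C[1][1] = min over k of (A[1][0] + B[0][1] = -2 + 7 = 5, A[1][1] + B[1][1] = -4 + 2 = -2) = -2 (attained at k = 1)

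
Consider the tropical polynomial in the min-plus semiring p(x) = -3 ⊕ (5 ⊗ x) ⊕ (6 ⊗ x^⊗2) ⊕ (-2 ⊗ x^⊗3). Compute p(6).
p(6) = -3

A tropical monomial a ⊗ x^⊗i evaluates to a + i · x. Evaluating each term at x = 6:
  Term 0 contributes -3 + 0 · 6 = -3
  Term 1 contributes 5 + 1 · 6 = 11
  Term 2 contributes 6 + 2 · 6 = 18
  Term 3 contributes -2 + 3 · 6 = 16
p(6) = ⊕ of these = min[-3, 11, 18, 16] = -3.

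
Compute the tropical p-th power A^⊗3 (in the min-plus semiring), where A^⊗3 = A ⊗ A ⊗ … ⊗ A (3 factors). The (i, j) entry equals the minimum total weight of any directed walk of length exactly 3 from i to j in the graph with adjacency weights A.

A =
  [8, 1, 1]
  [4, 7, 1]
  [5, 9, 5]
A^⊗3 =
  [7, 6, 6]
  [9, 7, 6]
  [10, 11, 7]

Each entry (A^⊗3)_ij equals the minimum over all length-3 walks i = v_0 → v_1 → … → v_3 = j of Σ_t A[v_t][v_{t+1}]. For example, for (i, j) = (0, 2) we minimise over 9 possible intermediate vertex sequences; the minimum is 6, attained along the walk 0 → 1 → 0 → 2.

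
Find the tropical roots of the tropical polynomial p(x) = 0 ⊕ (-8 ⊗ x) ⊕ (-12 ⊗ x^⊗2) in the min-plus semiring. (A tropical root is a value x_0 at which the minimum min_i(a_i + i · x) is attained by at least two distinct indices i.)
Roots: {4, 8}

Each tropical root is a break point of the lower envelope of the lines y = a_i + i · x (there are 3 lines, with slopes 0, 1, ..., 2). Only the lines that attain the minimum somewhere contribute to roots; other lines are dominated. Here the surviving (envelope) indices are i = 2, i = 1, i = 0.
Intersections between consecutive envelope lines give the roots: for adjacent envelope indices i < j the intersection is x = (a_i − a_j) / (j − i). Reading off the sorted break points: {4, 8}.
Verification: at each break x_0, at least two indices attain the minimum of min_i(a_i + i · x_0).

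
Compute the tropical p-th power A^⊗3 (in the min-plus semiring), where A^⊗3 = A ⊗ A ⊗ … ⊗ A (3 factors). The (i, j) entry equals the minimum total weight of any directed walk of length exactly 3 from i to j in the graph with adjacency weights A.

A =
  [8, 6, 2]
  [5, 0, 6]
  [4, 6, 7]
A^⊗3 =
  [11, 6, 8]
  [5, 0, 6]
  [10, 6, 12]

Each entry (A^⊗3)_ij equals the minimum over all length-3 walks i = v_0 → v_1 → … → v_3 = j of Σ_t A[v_t][v_{t+1}]. For example, for (i, j) = (0, 2) we minimise over 9 possible intermediate vertex sequences; the minimum is 8, attained along the walk 0 → 2 → 0 → 2.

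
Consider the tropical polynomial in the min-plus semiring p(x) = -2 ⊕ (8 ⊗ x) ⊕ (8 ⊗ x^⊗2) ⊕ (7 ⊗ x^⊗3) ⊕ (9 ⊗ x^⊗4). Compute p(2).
p(2) = -2

A tropical monomial a ⊗ x^⊗i evaluates to a + i · x. Evaluating each term at x = 2:
  Term 0 contributes -2 + 0 · 2 = -2
  Term 1 contributes 8 + 1 · 2 = 10
  Term 2 contributes 8 + 2 · 2 = 12
  Term 3 contributes 7 + 3 · 2 = 13
  Term 4 contributes 9 + 4 · 2 = 17
p(2) = ⊕ of these = min[-2, 10, 12, 13, 17] = -2.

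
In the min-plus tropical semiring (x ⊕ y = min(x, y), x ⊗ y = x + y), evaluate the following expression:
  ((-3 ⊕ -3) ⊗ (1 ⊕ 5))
((-3 ⊕ -3) ⊗ (1 ⊕ 5)) = -2

Expand innermost to outermost. Recall ⊕ takes the minimum of its arguments and ⊗ takes their sum. Working out the expression ((-3 ⊕ -3) ⊗ (1 ⊕ 5)) gives -2.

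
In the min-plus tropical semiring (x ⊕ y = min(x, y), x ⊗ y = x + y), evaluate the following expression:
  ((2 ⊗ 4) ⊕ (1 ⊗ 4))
((2 ⊗ 4) ⊕ (1 ⊗ 4)) = 5

Expand innermost to outermost. Recall ⊕ takes the minimum of its arguments and ⊗ takes their sum. Working out the expression ((2 ⊗ 4) ⊕ (1 ⊗ 4)) gives 5.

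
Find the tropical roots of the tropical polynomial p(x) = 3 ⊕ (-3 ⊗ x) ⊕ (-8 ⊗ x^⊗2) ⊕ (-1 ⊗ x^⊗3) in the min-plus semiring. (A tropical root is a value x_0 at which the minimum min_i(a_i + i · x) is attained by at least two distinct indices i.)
Roots: {-7, 5, 6}

Each tropical root is a break point of the lower envelope of the lines y = a_i + i · x (there are 4 lines, with slopes 0, 1, ..., 3). Only the lines that attain the minimum somewhere contribute to roots; other lines are dominated. Here the surviving (envelope) indices are i = 3, i = 2, i = 1, i = 0.
Intersections between consecutive envelope lines give the roots: for adjacent envelope indices i < j the intersection is x = (a_i − a_j) / (j − i). Reading off the sorted break points: {-7, 5, 6}.
Verification: at each break x_0, at least two indices attain the minimum of min_i(a_i + i · x_0).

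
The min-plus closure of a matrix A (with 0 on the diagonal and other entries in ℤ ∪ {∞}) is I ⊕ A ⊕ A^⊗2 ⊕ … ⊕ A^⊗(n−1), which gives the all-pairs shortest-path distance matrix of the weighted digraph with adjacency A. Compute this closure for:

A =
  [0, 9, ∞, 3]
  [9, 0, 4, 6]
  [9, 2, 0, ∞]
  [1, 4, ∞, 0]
Closure =
  [0, 7, 11, 3]
  [7, 0, 4, 6]
  [9, 2, 0, 8]
  [1, 4, 8, 0]

This is the Floyd-Warshall all-pairs shortest-path computation. For each intermediate vertex k = 0, 1, …, 3, update dist[i][j] ← min(dist[i][j], dist[i][k] + dist[k][j]). The final matrix gives, for each (i, j), the minimum total weight of any directed path from i to j (possibly empty when i = j).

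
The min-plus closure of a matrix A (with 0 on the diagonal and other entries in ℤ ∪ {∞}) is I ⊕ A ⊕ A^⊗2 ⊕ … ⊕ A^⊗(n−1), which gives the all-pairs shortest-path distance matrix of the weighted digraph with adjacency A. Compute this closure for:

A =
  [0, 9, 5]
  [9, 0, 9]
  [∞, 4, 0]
Closure =
  [0, 9, 5]
  [9, 0, 9]
  [13, 4, 0]

This is the Floyd-Warshall all-pairs shortest-path computation. For each intermediate vertex k = 0, 1, …, 2, update dist[i][j] ← min(dist[i][j], dist[i][k] + dist[k][j]). The final matrix gives, for each (i, j), the minimum total weight of any directed path from i to j (possibly empty when i = j).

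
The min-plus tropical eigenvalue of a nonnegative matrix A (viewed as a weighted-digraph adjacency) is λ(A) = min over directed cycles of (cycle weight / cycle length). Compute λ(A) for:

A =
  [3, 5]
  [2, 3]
λ(A) = 3

Enumerate directed cycles and compute their means (weight / length). Sample:
  cycle 0 → 0: weight = 3, length = 1, mean = 3/1 ≈ 3.000
  cycle 1 → 1: weight = 3, length = 1, mean = 3/1 ≈ 3.000
  cycle 0 → 1 → 0: weight = 7, length = 2, mean = 7/2 ≈ 3.500
  cycle 1 → 0 → 1: weight = 7, length = 2, mean = 7/2 ≈ 3.500
Minimum mean = 3.000, attained e.g. along the cycle 0 → 0 with weight 3 and length 1. So λ(A) = 3/1 = 3.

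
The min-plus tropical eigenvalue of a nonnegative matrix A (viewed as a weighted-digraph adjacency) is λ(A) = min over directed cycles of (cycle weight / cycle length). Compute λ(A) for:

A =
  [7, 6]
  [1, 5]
λ(A) = 7/2

Enumerate directed cycles and compute their means (weight / length). Sample:
  cycle 0 → 0: weight = 7, length = 1, mean = 7/1 ≈ 7.000
  cycle 1 → 1: weight = 5, length = 1, mean = 5/1 ≈ 5.000
  cycle 0 → 1 → 0: weight = 7, length = 2, mean = 7/2 ≈ 3.500
  cycle 1 → 0 → 1: weight = 7, length = 2, mean = 7/2 ≈ 3.500
Minimum mean = 3.500, attained e.g. along the cycle 0 → 1 → 0 with weight 7 and length 2. So λ(A) = 7/2 = 7/2.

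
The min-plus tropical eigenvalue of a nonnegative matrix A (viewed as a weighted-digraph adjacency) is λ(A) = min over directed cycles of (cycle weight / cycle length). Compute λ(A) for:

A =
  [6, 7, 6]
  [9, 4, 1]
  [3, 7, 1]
λ(A) = 1

Enumerate directed cycles and compute their means (weight / length). Sample:
  cycle 0 → 0: weight = 6, length = 1, mean = 6/1 ≈ 6.000
  cycle 1 → 1: weight = 4, length = 1, mean = 4/1 ≈ 4.000
  cycle 2 → 2: weight = 1, length = 1, mean = 1/1 ≈ 1.000
  cycle 0 → 1 → 0: weight = 16, length = 2, mean = 16/2 ≈ 8.000
  cycle 0 → 2 → 0: weight = 9, length = 2, mean = 9/2 ≈ 4.500
  cycle 1 → 0 → 1: weight = 16, length = 2, mean = 16/2 ≈ 8.000
Minimum mean = 1.000, attained e.g. along the cycle 2 → 2 with weight 1 and length 1. So λ(A) = 1/1 = 1.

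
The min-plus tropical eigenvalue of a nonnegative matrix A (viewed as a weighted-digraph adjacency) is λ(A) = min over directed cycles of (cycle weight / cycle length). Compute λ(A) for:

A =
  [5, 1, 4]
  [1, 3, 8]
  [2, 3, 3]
λ(A) = 1

Enumerate directed cycles and compute their means (weight / length). Sample:
  cycle 0 → 0: weight = 5, length = 1, mean = 5/1 ≈ 5.000
  cycle 1 → 1: weight = 3, length = 1, mean = 3/1 ≈ 3.000
  cycle 2 → 2: weight = 3, length = 1, mean = 3/1 ≈ 3.000
  cycle 0 → 1 → 0: weight = 2, length = 2, mean = 2/2 ≈ 1.000
  cycle 0 → 2 → 0: weight = 6, length = 2, mean = 6/2 ≈ 3.000
  cycle 1 → 0 → 1: weight = 2, length = 2, mean = 2/2 ≈ 1.000
Minimum mean = 1.000, attained e.g. along the cycle 0 → 1 → 0 with weight 2 and length 2. So λ(A) = 2/2 = 1.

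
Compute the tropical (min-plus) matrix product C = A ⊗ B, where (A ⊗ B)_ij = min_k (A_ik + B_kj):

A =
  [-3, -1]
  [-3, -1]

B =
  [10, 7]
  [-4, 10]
A ⊗ B =
  [-5, 4]
  [-5, 4]

Apply the min-plus product entry-by-entry:
  C[0][0] = min over k of (A[0][0] + B[0][0] = -3 + 10 = 7, A[0][1] + B[1][0] = -1 + -4 = -5) = -5 (attained at k = 1)
  C[0][1] = min over k of (A[0][0] + B[0][1] = -3 + 7 = 4, A[0][1] + B[1][1] = -1 + 10 = 9) = 4 (attained at k = 0)
  C[1][0] = min over k of (A[1][0] + B[0][0] = -3 + 10 = 7, A[1][1] + B[1][0] = -1 + -4 = -5) = -5 (attained at k = 1)
  C[1][1] = min over k of (A[1][0] + B[0][1] = -3 + 7 = 4, A[1][1] + B[1][1] = -1 + 10 = 9) = 4 (attained at k = 0)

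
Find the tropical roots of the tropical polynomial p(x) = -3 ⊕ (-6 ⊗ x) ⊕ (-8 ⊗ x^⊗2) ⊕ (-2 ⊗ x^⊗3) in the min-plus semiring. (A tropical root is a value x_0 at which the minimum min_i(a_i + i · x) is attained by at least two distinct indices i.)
Roots: {-6, 2, 3}

Each tropical root is a break point of the lower envelope of the lines y = a_i + i · x (there are 4 lines, with slopes 0, 1, ..., 3). Only the lines that attain the minimum somewhere contribute to roots; other lines are dominated. Here the surviving (envelope) indices are i = 3, i = 2, i = 1, i = 0.
Intersections between consecutive envelope lines give the roots: for adjacent envelope indices i < j the intersection is x = (a_i − a_j) / (j − i). Reading off the sorted break points: {-6, 2, 3}.
Verification: at each break x_0, at least two indices attain the minimum of min_i(a_i + i · x_0).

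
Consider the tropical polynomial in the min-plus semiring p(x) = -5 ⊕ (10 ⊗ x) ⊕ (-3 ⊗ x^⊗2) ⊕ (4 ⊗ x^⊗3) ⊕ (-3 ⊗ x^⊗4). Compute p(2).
p(2) = -5

A tropical monomial a ⊗ x^⊗i evaluates to a + i · x. Evaluating each term at x = 2:
  Term 0 contributes -5 + 0 · 2 = -5
  Term 1 contributes 10 + 1 · 2 = 12
  Term 2 contributes -3 + 2 · 2 = 1
  Term 3 contributes 4 + 3 · 2 = 10
  Term 4 contributes -3 + 4 · 2 = 5
p(2) = ⊕ of these = min[-5, 12, 1, 10, 5] = -5.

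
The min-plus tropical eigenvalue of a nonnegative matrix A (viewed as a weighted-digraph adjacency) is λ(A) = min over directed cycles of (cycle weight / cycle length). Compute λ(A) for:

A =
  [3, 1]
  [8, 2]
λ(A) = 2

Enumerate directed cycles and compute their means (weight / length). Sample:
  cycle 0 → 0: weight = 3, length = 1, mean = 3/1 ≈ 3.000
  cycle 1 → 1: weight = 2, length = 1, mean = 2/1 ≈ 2.000
  cycle 0 → 1 → 0: weight = 9, length = 2, mean = 9/2 ≈ 4.500
  cycle 1 → 0 → 1: weight = 9, length = 2, mean = 9/2 ≈ 4.500
Minimum mean = 2.000, attained e.g. along the cycle 1 → 1 with weight 2 and length 1. So λ(A) = 2/1 = 2.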